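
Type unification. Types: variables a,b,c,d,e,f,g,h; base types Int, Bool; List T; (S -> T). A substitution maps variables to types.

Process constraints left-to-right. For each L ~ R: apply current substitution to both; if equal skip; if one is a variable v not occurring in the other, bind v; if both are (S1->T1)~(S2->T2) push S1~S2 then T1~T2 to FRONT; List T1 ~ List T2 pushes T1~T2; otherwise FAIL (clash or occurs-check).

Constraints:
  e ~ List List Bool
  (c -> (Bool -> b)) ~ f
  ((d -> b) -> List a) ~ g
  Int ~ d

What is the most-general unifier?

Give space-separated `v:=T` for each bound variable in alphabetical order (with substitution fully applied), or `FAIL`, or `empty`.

step 1: unify e ~ List List Bool  [subst: {-} | 3 pending]
  bind e := List List Bool
step 2: unify (c -> (Bool -> b)) ~ f  [subst: {e:=List List Bool} | 2 pending]
  bind f := (c -> (Bool -> b))
step 3: unify ((d -> b) -> List a) ~ g  [subst: {e:=List List Bool, f:=(c -> (Bool -> b))} | 1 pending]
  bind g := ((d -> b) -> List a)
step 4: unify Int ~ d  [subst: {e:=List List Bool, f:=(c -> (Bool -> b)), g:=((d -> b) -> List a)} | 0 pending]
  bind d := Int

Answer: d:=Int e:=List List Bool f:=(c -> (Bool -> b)) g:=((Int -> b) -> List a)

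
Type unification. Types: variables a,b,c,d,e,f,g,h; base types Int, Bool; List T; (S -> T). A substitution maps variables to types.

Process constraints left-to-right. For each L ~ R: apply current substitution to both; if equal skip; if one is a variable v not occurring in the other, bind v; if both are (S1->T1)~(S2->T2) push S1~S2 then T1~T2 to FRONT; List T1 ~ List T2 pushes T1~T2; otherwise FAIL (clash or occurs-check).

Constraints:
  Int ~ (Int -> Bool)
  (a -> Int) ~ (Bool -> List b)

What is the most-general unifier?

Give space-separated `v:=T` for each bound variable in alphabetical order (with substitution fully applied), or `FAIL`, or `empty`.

Answer: FAIL

Derivation:
step 1: unify Int ~ (Int -> Bool)  [subst: {-} | 1 pending]
  clash: Int vs (Int -> Bool)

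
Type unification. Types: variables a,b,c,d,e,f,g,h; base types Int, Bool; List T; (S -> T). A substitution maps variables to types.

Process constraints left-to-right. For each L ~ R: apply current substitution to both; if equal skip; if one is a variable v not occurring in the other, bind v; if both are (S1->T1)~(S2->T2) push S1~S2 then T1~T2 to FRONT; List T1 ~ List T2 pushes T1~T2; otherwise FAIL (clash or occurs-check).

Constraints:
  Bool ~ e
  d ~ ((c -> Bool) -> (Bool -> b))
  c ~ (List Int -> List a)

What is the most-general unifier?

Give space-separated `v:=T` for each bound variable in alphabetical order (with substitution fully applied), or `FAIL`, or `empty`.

step 1: unify Bool ~ e  [subst: {-} | 2 pending]
  bind e := Bool
step 2: unify d ~ ((c -> Bool) -> (Bool -> b))  [subst: {e:=Bool} | 1 pending]
  bind d := ((c -> Bool) -> (Bool -> b))
step 3: unify c ~ (List Int -> List a)  [subst: {e:=Bool, d:=((c -> Bool) -> (Bool -> b))} | 0 pending]
  bind c := (List Int -> List a)

Answer: c:=(List Int -> List a) d:=(((List Int -> List a) -> Bool) -> (Bool -> b)) e:=Bool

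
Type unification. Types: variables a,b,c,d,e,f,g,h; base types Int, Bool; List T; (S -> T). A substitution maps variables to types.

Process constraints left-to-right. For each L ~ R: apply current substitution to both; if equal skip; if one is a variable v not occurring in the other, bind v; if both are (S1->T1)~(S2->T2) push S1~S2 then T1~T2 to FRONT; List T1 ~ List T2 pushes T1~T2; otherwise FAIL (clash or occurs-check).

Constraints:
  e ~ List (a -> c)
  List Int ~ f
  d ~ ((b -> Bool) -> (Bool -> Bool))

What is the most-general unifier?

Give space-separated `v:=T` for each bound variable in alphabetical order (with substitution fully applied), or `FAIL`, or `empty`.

step 1: unify e ~ List (a -> c)  [subst: {-} | 2 pending]
  bind e := List (a -> c)
step 2: unify List Int ~ f  [subst: {e:=List (a -> c)} | 1 pending]
  bind f := List Int
step 3: unify d ~ ((b -> Bool) -> (Bool -> Bool))  [subst: {e:=List (a -> c), f:=List Int} | 0 pending]
  bind d := ((b -> Bool) -> (Bool -> Bool))

Answer: d:=((b -> Bool) -> (Bool -> Bool)) e:=List (a -> c) f:=List Int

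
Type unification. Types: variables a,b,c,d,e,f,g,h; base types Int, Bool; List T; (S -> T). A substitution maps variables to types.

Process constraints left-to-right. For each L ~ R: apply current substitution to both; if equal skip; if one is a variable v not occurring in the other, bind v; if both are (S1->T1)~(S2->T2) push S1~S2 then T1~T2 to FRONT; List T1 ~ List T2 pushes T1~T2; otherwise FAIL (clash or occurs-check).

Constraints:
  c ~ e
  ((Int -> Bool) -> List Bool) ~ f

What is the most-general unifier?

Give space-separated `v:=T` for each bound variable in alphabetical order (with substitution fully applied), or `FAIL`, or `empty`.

Answer: c:=e f:=((Int -> Bool) -> List Bool)

Derivation:
step 1: unify c ~ e  [subst: {-} | 1 pending]
  bind c := e
step 2: unify ((Int -> Bool) -> List Bool) ~ f  [subst: {c:=e} | 0 pending]
  bind f := ((Int -> Bool) -> List Bool)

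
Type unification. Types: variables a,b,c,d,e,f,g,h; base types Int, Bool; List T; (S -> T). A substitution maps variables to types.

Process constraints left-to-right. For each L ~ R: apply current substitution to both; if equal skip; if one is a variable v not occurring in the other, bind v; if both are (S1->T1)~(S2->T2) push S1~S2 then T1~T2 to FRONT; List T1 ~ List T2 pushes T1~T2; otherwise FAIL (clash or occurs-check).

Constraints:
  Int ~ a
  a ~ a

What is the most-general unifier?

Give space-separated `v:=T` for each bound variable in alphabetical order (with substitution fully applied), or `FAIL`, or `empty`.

Answer: a:=Int

Derivation:
step 1: unify Int ~ a  [subst: {-} | 1 pending]
  bind a := Int
step 2: unify Int ~ Int  [subst: {a:=Int} | 0 pending]
  -> identical, skip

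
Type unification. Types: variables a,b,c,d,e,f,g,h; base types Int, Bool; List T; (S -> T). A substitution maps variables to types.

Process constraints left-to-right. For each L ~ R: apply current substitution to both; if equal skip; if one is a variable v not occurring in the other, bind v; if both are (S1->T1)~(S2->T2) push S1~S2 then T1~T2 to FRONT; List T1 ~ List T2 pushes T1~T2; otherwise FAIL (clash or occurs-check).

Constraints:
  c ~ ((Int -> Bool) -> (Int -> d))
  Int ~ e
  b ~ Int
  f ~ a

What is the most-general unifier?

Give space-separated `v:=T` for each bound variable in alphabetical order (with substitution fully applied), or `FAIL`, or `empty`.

step 1: unify c ~ ((Int -> Bool) -> (Int -> d))  [subst: {-} | 3 pending]
  bind c := ((Int -> Bool) -> (Int -> d))
step 2: unify Int ~ e  [subst: {c:=((Int -> Bool) -> (Int -> d))} | 2 pending]
  bind e := Int
step 3: unify b ~ Int  [subst: {c:=((Int -> Bool) -> (Int -> d)), e:=Int} | 1 pending]
  bind b := Int
step 4: unify f ~ a  [subst: {c:=((Int -> Bool) -> (Int -> d)), e:=Int, b:=Int} | 0 pending]
  bind f := a

Answer: b:=Int c:=((Int -> Bool) -> (Int -> d)) e:=Int f:=a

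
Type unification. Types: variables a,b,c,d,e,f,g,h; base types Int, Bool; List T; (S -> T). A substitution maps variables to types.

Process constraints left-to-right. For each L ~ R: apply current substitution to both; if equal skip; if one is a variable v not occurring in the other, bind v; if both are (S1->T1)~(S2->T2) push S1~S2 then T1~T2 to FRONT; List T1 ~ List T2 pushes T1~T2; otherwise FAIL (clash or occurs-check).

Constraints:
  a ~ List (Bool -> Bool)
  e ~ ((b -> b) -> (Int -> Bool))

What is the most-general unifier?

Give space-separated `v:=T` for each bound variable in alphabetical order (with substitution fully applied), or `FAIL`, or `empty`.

step 1: unify a ~ List (Bool -> Bool)  [subst: {-} | 1 pending]
  bind a := List (Bool -> Bool)
step 2: unify e ~ ((b -> b) -> (Int -> Bool))  [subst: {a:=List (Bool -> Bool)} | 0 pending]
  bind e := ((b -> b) -> (Int -> Bool))

Answer: a:=List (Bool -> Bool) e:=((b -> b) -> (Int -> Bool))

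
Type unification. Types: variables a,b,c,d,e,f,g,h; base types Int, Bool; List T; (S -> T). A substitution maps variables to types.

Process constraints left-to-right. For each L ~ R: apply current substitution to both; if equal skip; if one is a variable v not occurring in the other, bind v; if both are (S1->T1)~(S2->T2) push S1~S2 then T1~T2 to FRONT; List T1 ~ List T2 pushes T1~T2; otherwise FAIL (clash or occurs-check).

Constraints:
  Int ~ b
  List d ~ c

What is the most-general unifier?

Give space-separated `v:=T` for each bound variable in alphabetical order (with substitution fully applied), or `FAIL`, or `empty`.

Answer: b:=Int c:=List d

Derivation:
step 1: unify Int ~ b  [subst: {-} | 1 pending]
  bind b := Int
step 2: unify List d ~ c  [subst: {b:=Int} | 0 pending]
  bind c := List d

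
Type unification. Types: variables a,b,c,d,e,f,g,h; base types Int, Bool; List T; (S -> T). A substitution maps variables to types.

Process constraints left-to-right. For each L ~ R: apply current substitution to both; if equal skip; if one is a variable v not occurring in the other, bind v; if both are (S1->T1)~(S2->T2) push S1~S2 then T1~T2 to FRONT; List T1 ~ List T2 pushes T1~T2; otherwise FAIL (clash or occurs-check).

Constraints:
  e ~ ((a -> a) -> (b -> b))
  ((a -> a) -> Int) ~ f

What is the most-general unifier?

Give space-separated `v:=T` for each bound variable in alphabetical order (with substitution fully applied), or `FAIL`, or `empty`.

Answer: e:=((a -> a) -> (b -> b)) f:=((a -> a) -> Int)

Derivation:
step 1: unify e ~ ((a -> a) -> (b -> b))  [subst: {-} | 1 pending]
  bind e := ((a -> a) -> (b -> b))
step 2: unify ((a -> a) -> Int) ~ f  [subst: {e:=((a -> a) -> (b -> b))} | 0 pending]
  bind f := ((a -> a) -> Int)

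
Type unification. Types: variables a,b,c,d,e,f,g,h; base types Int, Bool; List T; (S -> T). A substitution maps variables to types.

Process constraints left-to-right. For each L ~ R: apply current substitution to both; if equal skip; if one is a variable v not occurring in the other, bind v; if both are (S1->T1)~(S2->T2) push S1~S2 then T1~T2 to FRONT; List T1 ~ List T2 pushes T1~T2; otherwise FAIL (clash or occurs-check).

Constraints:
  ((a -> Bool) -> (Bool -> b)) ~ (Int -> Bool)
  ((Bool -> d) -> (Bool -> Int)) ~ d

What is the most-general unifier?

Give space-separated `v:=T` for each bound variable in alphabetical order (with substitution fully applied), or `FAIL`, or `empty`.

Answer: FAIL

Derivation:
step 1: unify ((a -> Bool) -> (Bool -> b)) ~ (Int -> Bool)  [subst: {-} | 1 pending]
  -> decompose arrow: push (a -> Bool)~Int, (Bool -> b)~Bool
step 2: unify (a -> Bool) ~ Int  [subst: {-} | 2 pending]
  clash: (a -> Bool) vs Int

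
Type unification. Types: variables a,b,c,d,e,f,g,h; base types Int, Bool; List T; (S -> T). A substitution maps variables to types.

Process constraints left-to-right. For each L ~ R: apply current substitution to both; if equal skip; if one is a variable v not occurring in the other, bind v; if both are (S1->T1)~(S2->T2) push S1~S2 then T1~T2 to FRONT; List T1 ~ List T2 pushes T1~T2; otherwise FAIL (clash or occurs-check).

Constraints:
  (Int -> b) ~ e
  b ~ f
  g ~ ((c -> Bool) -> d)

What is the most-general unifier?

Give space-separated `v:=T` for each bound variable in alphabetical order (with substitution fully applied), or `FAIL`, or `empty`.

step 1: unify (Int -> b) ~ e  [subst: {-} | 2 pending]
  bind e := (Int -> b)
step 2: unify b ~ f  [subst: {e:=(Int -> b)} | 1 pending]
  bind b := f
step 3: unify g ~ ((c -> Bool) -> d)  [subst: {e:=(Int -> b), b:=f} | 0 pending]
  bind g := ((c -> Bool) -> d)

Answer: b:=f e:=(Int -> f) g:=((c -> Bool) -> d)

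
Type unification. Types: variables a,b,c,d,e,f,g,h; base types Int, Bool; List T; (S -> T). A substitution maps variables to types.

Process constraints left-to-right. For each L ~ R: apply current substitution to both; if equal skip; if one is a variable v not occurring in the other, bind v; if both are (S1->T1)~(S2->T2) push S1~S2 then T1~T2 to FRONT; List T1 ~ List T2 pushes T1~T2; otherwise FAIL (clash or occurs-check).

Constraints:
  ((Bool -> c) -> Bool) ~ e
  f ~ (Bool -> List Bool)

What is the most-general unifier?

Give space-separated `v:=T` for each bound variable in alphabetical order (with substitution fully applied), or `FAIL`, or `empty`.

Answer: e:=((Bool -> c) -> Bool) f:=(Bool -> List Bool)

Derivation:
step 1: unify ((Bool -> c) -> Bool) ~ e  [subst: {-} | 1 pending]
  bind e := ((Bool -> c) -> Bool)
step 2: unify f ~ (Bool -> List Bool)  [subst: {e:=((Bool -> c) -> Bool)} | 0 pending]
  bind f := (Bool -> List Bool)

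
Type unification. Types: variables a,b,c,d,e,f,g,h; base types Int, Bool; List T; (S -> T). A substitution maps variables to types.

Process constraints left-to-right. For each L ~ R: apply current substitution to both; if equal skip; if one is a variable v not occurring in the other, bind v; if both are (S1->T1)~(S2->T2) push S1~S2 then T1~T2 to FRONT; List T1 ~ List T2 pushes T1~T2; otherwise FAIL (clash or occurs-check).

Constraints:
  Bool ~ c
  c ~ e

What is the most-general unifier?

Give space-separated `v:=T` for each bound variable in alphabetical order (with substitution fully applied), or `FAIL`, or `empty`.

step 1: unify Bool ~ c  [subst: {-} | 1 pending]
  bind c := Bool
step 2: unify Bool ~ e  [subst: {c:=Bool} | 0 pending]
  bind e := Bool

Answer: c:=Bool e:=Bool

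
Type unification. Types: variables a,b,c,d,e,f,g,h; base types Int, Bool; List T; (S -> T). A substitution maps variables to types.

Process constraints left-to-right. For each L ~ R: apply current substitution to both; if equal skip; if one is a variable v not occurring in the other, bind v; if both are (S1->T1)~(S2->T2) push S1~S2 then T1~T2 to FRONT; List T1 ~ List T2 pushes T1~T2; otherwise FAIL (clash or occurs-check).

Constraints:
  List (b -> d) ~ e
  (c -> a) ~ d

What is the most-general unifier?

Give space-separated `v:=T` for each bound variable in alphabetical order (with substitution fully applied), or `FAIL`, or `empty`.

Answer: d:=(c -> a) e:=List (b -> (c -> a))

Derivation:
step 1: unify List (b -> d) ~ e  [subst: {-} | 1 pending]
  bind e := List (b -> d)
step 2: unify (c -> a) ~ d  [subst: {e:=List (b -> d)} | 0 pending]
  bind d := (c -> a)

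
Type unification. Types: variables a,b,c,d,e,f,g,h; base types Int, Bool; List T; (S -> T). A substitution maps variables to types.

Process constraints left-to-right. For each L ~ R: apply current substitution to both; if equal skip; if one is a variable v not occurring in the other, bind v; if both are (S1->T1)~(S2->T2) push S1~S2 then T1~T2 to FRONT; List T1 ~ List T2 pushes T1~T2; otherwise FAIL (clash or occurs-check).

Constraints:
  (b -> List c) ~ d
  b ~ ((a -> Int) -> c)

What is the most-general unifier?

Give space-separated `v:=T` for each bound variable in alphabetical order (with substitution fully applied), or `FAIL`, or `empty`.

step 1: unify (b -> List c) ~ d  [subst: {-} | 1 pending]
  bind d := (b -> List c)
step 2: unify b ~ ((a -> Int) -> c)  [subst: {d:=(b -> List c)} | 0 pending]
  bind b := ((a -> Int) -> c)

Answer: b:=((a -> Int) -> c) d:=(((a -> Int) -> c) -> List c)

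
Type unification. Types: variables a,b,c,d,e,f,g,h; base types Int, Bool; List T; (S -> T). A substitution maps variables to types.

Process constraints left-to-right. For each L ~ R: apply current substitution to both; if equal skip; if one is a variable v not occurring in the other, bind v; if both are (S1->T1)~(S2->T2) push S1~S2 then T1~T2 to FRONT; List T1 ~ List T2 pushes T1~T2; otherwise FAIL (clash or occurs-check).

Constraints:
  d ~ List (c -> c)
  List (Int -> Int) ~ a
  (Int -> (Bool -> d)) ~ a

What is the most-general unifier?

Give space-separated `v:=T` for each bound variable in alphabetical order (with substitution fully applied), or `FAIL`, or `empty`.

Answer: FAIL

Derivation:
step 1: unify d ~ List (c -> c)  [subst: {-} | 2 pending]
  bind d := List (c -> c)
step 2: unify List (Int -> Int) ~ a  [subst: {d:=List (c -> c)} | 1 pending]
  bind a := List (Int -> Int)
step 3: unify (Int -> (Bool -> List (c -> c))) ~ List (Int -> Int)  [subst: {d:=List (c -> c), a:=List (Int -> Int)} | 0 pending]
  clash: (Int -> (Bool -> List (c -> c))) vs List (Int -> Int)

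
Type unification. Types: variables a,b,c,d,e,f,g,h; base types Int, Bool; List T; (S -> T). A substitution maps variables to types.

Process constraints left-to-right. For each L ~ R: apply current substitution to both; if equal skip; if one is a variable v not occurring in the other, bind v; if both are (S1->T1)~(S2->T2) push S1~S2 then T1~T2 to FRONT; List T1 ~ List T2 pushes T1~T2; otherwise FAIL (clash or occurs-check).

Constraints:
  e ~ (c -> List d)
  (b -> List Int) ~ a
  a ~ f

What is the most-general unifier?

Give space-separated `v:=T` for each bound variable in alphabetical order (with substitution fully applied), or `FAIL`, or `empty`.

Answer: a:=(b -> List Int) e:=(c -> List d) f:=(b -> List Int)

Derivation:
step 1: unify e ~ (c -> List d)  [subst: {-} | 2 pending]
  bind e := (c -> List d)
step 2: unify (b -> List Int) ~ a  [subst: {e:=(c -> List d)} | 1 pending]
  bind a := (b -> List Int)
step 3: unify (b -> List Int) ~ f  [subst: {e:=(c -> List d), a:=(b -> List Int)} | 0 pending]
  bind f := (b -> List Int)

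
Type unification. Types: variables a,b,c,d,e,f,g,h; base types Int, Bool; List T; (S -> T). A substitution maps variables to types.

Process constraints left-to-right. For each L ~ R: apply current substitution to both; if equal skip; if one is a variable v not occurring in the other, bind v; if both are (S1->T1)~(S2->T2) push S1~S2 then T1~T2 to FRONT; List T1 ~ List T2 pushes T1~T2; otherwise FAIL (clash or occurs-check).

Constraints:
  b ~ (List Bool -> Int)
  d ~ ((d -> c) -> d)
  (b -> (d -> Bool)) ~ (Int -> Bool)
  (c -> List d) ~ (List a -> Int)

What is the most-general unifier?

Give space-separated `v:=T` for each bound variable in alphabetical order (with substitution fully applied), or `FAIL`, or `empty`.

step 1: unify b ~ (List Bool -> Int)  [subst: {-} | 3 pending]
  bind b := (List Bool -> Int)
step 2: unify d ~ ((d -> c) -> d)  [subst: {b:=(List Bool -> Int)} | 2 pending]
  occurs-check fail: d in ((d -> c) -> d)

Answer: FAIL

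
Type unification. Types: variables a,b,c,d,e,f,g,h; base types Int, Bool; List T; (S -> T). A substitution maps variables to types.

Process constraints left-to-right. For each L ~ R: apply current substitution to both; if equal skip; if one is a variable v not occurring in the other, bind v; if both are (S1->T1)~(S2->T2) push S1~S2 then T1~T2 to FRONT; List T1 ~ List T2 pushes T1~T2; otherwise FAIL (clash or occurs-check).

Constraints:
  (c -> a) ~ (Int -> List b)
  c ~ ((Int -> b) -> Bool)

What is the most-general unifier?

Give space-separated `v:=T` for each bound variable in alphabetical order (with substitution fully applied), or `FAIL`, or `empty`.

step 1: unify (c -> a) ~ (Int -> List b)  [subst: {-} | 1 pending]
  -> decompose arrow: push c~Int, a~List b
step 2: unify c ~ Int  [subst: {-} | 2 pending]
  bind c := Int
step 3: unify a ~ List b  [subst: {c:=Int} | 1 pending]
  bind a := List b
step 4: unify Int ~ ((Int -> b) -> Bool)  [subst: {c:=Int, a:=List b} | 0 pending]
  clash: Int vs ((Int -> b) -> Bool)

Answer: FAIL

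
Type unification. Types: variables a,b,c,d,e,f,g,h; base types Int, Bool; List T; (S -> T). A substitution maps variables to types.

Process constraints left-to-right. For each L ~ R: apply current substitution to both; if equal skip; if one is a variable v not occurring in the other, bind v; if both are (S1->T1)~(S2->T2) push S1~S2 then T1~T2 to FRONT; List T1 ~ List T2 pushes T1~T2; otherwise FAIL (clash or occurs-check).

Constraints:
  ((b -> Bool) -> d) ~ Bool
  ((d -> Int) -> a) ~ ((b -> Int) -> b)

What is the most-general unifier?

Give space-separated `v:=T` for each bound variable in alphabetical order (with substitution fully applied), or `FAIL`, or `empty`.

step 1: unify ((b -> Bool) -> d) ~ Bool  [subst: {-} | 1 pending]
  clash: ((b -> Bool) -> d) vs Bool

Answer: FAIL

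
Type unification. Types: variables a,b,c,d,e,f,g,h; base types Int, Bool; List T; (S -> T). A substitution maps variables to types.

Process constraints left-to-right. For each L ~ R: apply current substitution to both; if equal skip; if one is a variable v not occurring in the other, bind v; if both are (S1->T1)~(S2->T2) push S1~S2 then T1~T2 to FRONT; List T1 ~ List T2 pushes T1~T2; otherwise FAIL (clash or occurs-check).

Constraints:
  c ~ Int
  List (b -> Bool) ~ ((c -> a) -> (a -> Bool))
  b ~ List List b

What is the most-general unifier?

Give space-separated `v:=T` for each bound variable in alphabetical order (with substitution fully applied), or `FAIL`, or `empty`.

Answer: FAIL

Derivation:
step 1: unify c ~ Int  [subst: {-} | 2 pending]
  bind c := Int
step 2: unify List (b -> Bool) ~ ((Int -> a) -> (a -> Bool))  [subst: {c:=Int} | 1 pending]
  clash: List (b -> Bool) vs ((Int -> a) -> (a -> Bool))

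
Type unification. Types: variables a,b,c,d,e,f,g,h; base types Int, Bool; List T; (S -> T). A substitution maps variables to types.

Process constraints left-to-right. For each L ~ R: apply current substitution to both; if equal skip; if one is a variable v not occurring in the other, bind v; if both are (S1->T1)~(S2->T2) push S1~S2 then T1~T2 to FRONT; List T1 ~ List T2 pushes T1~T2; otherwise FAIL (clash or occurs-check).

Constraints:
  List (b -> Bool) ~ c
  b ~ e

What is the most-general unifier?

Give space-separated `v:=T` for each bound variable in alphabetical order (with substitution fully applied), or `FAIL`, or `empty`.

step 1: unify List (b -> Bool) ~ c  [subst: {-} | 1 pending]
  bind c := List (b -> Bool)
step 2: unify b ~ e  [subst: {c:=List (b -> Bool)} | 0 pending]
  bind b := e

Answer: b:=e c:=List (e -> Bool)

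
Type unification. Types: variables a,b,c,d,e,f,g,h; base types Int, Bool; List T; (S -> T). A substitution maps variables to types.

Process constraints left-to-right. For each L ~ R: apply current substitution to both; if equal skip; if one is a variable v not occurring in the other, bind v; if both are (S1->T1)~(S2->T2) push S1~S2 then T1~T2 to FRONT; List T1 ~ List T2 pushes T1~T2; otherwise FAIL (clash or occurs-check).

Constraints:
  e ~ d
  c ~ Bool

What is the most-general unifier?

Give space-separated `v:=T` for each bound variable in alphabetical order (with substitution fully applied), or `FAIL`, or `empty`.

Answer: c:=Bool e:=d

Derivation:
step 1: unify e ~ d  [subst: {-} | 1 pending]
  bind e := d
step 2: unify c ~ Bool  [subst: {e:=d} | 0 pending]
  bind c := Bool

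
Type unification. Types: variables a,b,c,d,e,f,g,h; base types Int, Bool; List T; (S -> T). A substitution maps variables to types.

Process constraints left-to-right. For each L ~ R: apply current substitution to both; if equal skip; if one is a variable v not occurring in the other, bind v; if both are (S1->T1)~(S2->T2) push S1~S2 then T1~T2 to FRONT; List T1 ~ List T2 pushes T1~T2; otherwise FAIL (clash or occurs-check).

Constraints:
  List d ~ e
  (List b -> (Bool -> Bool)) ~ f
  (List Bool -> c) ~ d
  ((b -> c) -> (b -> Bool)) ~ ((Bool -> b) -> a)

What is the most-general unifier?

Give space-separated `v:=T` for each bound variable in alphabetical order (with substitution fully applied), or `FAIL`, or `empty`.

step 1: unify List d ~ e  [subst: {-} | 3 pending]
  bind e := List d
step 2: unify (List b -> (Bool -> Bool)) ~ f  [subst: {e:=List d} | 2 pending]
  bind f := (List b -> (Bool -> Bool))
step 3: unify (List Bool -> c) ~ d  [subst: {e:=List d, f:=(List b -> (Bool -> Bool))} | 1 pending]
  bind d := (List Bool -> c)
step 4: unify ((b -> c) -> (b -> Bool)) ~ ((Bool -> b) -> a)  [subst: {e:=List d, f:=(List b -> (Bool -> Bool)), d:=(List Bool -> c)} | 0 pending]
  -> decompose arrow: push (b -> c)~(Bool -> b), (b -> Bool)~a
step 5: unify (b -> c) ~ (Bool -> b)  [subst: {e:=List d, f:=(List b -> (Bool -> Bool)), d:=(List Bool -> c)} | 1 pending]
  -> decompose arrow: push b~Bool, c~b
step 6: unify b ~ Bool  [subst: {e:=List d, f:=(List b -> (Bool -> Bool)), d:=(List Bool -> c)} | 2 pending]
  bind b := Bool
step 7: unify c ~ Bool  [subst: {e:=List d, f:=(List b -> (Bool -> Bool)), d:=(List Bool -> c), b:=Bool} | 1 pending]
  bind c := Bool
step 8: unify (Bool -> Bool) ~ a  [subst: {e:=List d, f:=(List b -> (Bool -> Bool)), d:=(List Bool -> c), b:=Bool, c:=Bool} | 0 pending]
  bind a := (Bool -> Bool)

Answer: a:=(Bool -> Bool) b:=Bool c:=Bool d:=(List Bool -> Bool) e:=List (List Bool -> Bool) f:=(List Bool -> (Bool -> Bool))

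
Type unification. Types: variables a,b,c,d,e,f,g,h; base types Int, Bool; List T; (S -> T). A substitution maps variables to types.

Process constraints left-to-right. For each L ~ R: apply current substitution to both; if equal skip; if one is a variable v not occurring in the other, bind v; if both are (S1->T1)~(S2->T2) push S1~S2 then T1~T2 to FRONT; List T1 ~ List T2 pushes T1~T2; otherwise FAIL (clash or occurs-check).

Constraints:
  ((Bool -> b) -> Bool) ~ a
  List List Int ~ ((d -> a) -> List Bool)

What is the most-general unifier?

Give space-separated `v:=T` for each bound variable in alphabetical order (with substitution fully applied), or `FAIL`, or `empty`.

step 1: unify ((Bool -> b) -> Bool) ~ a  [subst: {-} | 1 pending]
  bind a := ((Bool -> b) -> Bool)
step 2: unify List List Int ~ ((d -> ((Bool -> b) -> Bool)) -> List Bool)  [subst: {a:=((Bool -> b) -> Bool)} | 0 pending]
  clash: List List Int vs ((d -> ((Bool -> b) -> Bool)) -> List Bool)

Answer: FAIL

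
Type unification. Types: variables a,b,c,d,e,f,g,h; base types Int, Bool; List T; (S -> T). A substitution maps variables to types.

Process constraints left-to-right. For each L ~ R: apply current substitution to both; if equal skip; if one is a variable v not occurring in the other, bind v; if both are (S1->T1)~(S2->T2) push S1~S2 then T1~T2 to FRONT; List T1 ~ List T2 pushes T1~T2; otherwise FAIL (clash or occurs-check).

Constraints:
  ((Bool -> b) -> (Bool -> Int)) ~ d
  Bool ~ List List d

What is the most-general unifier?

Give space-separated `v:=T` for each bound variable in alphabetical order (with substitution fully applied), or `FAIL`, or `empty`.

step 1: unify ((Bool -> b) -> (Bool -> Int)) ~ d  [subst: {-} | 1 pending]
  bind d := ((Bool -> b) -> (Bool -> Int))
step 2: unify Bool ~ List List ((Bool -> b) -> (Bool -> Int))  [subst: {d:=((Bool -> b) -> (Bool -> Int))} | 0 pending]
  clash: Bool vs List List ((Bool -> b) -> (Bool -> Int))

Answer: FAIL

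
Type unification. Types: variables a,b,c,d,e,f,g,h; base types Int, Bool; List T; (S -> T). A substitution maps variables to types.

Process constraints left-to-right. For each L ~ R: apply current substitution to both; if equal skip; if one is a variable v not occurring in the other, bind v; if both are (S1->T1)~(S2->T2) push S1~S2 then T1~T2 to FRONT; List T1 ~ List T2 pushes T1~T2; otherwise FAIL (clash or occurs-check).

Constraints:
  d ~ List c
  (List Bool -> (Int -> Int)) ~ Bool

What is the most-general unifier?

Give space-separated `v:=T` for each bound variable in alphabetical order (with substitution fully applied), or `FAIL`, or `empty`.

step 1: unify d ~ List c  [subst: {-} | 1 pending]
  bind d := List c
step 2: unify (List Bool -> (Int -> Int)) ~ Bool  [subst: {d:=List c} | 0 pending]
  clash: (List Bool -> (Int -> Int)) vs Bool

Answer: FAIL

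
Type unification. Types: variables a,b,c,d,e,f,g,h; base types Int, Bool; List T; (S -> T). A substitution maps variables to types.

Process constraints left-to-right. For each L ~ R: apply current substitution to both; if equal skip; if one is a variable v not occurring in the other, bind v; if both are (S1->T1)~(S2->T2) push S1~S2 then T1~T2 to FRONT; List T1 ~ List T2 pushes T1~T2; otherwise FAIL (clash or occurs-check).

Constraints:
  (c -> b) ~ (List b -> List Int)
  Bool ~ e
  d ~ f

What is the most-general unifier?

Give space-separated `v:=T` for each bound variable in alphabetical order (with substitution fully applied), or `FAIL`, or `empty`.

Answer: b:=List Int c:=List List Int d:=f e:=Bool

Derivation:
step 1: unify (c -> b) ~ (List b -> List Int)  [subst: {-} | 2 pending]
  -> decompose arrow: push c~List b, b~List Int
step 2: unify c ~ List b  [subst: {-} | 3 pending]
  bind c := List b
step 3: unify b ~ List Int  [subst: {c:=List b} | 2 pending]
  bind b := List Int
step 4: unify Bool ~ e  [subst: {c:=List b, b:=List Int} | 1 pending]
  bind e := Bool
step 5: unify d ~ f  [subst: {c:=List b, b:=List Int, e:=Bool} | 0 pending]
  bind d := f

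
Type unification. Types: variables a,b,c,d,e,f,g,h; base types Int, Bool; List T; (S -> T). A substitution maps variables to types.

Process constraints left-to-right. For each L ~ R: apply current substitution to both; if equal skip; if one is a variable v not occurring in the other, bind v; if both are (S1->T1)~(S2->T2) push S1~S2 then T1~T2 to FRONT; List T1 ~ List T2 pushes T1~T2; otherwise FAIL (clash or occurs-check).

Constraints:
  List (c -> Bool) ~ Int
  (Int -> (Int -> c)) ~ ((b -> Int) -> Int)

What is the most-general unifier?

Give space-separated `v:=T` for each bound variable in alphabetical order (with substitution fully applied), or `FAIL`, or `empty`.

step 1: unify List (c -> Bool) ~ Int  [subst: {-} | 1 pending]
  clash: List (c -> Bool) vs Int

Answer: FAIL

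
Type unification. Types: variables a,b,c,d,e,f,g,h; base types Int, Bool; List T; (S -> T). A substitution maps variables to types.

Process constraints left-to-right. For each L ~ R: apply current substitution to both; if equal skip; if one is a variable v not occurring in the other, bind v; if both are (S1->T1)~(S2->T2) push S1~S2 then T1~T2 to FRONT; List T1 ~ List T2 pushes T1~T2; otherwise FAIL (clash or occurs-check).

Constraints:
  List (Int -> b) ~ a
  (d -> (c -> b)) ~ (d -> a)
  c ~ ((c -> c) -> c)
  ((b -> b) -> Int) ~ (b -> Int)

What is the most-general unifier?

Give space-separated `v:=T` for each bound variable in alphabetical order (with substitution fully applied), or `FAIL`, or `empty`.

step 1: unify List (Int -> b) ~ a  [subst: {-} | 3 pending]
  bind a := List (Int -> b)
step 2: unify (d -> (c -> b)) ~ (d -> List (Int -> b))  [subst: {a:=List (Int -> b)} | 2 pending]
  -> decompose arrow: push d~d, (c -> b)~List (Int -> b)
step 3: unify d ~ d  [subst: {a:=List (Int -> b)} | 3 pending]
  -> identical, skip
step 4: unify (c -> b) ~ List (Int -> b)  [subst: {a:=List (Int -> b)} | 2 pending]
  clash: (c -> b) vs List (Int -> b)

Answer: FAIL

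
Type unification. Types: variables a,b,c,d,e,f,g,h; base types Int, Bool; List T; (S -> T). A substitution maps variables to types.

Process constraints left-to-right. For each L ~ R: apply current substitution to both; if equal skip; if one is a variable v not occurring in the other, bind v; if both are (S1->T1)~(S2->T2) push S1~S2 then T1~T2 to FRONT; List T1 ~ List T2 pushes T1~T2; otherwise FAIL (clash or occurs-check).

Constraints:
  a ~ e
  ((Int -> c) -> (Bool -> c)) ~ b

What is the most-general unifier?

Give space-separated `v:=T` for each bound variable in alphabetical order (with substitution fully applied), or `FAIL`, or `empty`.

Answer: a:=e b:=((Int -> c) -> (Bool -> c))

Derivation:
step 1: unify a ~ e  [subst: {-} | 1 pending]
  bind a := e
step 2: unify ((Int -> c) -> (Bool -> c)) ~ b  [subst: {a:=e} | 0 pending]
  bind b := ((Int -> c) -> (Bool -> c))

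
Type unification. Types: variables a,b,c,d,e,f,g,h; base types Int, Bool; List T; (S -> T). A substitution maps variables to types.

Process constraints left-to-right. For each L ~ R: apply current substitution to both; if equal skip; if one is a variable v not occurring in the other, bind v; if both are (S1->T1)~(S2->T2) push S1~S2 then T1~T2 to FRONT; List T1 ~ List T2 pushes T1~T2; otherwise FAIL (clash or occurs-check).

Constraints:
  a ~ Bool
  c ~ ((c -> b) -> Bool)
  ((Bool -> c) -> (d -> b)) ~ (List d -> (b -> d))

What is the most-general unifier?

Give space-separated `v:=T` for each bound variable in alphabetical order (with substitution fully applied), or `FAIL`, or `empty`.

Answer: FAIL

Derivation:
step 1: unify a ~ Bool  [subst: {-} | 2 pending]
  bind a := Bool
step 2: unify c ~ ((c -> b) -> Bool)  [subst: {a:=Bool} | 1 pending]
  occurs-check fail: c in ((c -> b) -> Bool)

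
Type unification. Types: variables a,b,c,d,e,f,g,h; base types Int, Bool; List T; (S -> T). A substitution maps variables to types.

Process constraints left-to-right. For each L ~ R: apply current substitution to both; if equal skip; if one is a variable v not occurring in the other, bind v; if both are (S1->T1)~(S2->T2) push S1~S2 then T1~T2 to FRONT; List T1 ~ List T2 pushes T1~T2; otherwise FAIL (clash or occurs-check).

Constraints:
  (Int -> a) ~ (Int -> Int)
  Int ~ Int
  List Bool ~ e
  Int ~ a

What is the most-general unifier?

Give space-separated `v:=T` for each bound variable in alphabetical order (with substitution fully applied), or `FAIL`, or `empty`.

Answer: a:=Int e:=List Bool

Derivation:
step 1: unify (Int -> a) ~ (Int -> Int)  [subst: {-} | 3 pending]
  -> decompose arrow: push Int~Int, a~Int
step 2: unify Int ~ Int  [subst: {-} | 4 pending]
  -> identical, skip
step 3: unify a ~ Int  [subst: {-} | 3 pending]
  bind a := Int
step 4: unify Int ~ Int  [subst: {a:=Int} | 2 pending]
  -> identical, skip
step 5: unify List Bool ~ e  [subst: {a:=Int} | 1 pending]
  bind e := List Bool
step 6: unify Int ~ Int  [subst: {a:=Int, e:=List Bool} | 0 pending]
  -> identical, skip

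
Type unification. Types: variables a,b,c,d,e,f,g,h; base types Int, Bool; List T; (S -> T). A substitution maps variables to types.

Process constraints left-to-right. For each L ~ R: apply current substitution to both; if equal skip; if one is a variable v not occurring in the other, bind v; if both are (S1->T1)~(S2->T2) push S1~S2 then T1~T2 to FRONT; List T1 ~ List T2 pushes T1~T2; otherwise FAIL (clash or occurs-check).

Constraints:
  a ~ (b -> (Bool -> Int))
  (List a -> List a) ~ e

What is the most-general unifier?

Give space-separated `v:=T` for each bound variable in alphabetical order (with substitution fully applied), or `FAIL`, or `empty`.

step 1: unify a ~ (b -> (Bool -> Int))  [subst: {-} | 1 pending]
  bind a := (b -> (Bool -> Int))
step 2: unify (List (b -> (Bool -> Int)) -> List (b -> (Bool -> Int))) ~ e  [subst: {a:=(b -> (Bool -> Int))} | 0 pending]
  bind e := (List (b -> (Bool -> Int)) -> List (b -> (Bool -> Int)))

Answer: a:=(b -> (Bool -> Int)) e:=(List (b -> (Bool -> Int)) -> List (b -> (Bool -> Int)))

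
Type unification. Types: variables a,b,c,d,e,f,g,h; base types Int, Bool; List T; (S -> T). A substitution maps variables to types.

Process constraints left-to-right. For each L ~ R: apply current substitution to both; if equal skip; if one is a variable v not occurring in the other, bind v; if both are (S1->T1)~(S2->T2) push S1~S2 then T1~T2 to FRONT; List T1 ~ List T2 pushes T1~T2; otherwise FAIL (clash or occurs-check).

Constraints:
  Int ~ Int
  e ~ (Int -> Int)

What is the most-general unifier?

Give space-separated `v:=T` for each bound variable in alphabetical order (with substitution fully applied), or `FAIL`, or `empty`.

Answer: e:=(Int -> Int)

Derivation:
step 1: unify Int ~ Int  [subst: {-} | 1 pending]
  -> identical, skip
step 2: unify e ~ (Int -> Int)  [subst: {-} | 0 pending]
  bind e := (Int -> Int)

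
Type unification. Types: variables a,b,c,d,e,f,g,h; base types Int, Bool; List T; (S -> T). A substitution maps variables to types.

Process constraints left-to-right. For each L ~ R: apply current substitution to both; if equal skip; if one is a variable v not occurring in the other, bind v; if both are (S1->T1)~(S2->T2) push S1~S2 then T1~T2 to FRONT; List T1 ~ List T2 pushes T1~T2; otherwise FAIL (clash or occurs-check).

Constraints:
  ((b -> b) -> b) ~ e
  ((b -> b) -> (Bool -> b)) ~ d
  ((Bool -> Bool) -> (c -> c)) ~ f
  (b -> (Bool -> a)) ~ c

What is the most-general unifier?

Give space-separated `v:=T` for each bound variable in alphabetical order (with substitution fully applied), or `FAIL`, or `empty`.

Answer: c:=(b -> (Bool -> a)) d:=((b -> b) -> (Bool -> b)) e:=((b -> b) -> b) f:=((Bool -> Bool) -> ((b -> (Bool -> a)) -> (b -> (Bool -> a))))

Derivation:
step 1: unify ((b -> b) -> b) ~ e  [subst: {-} | 3 pending]
  bind e := ((b -> b) -> b)
step 2: unify ((b -> b) -> (Bool -> b)) ~ d  [subst: {e:=((b -> b) -> b)} | 2 pending]
  bind d := ((b -> b) -> (Bool -> b))
step 3: unify ((Bool -> Bool) -> (c -> c)) ~ f  [subst: {e:=((b -> b) -> b), d:=((b -> b) -> (Bool -> b))} | 1 pending]
  bind f := ((Bool -> Bool) -> (c -> c))
step 4: unify (b -> (Bool -> a)) ~ c  [subst: {e:=((b -> b) -> b), d:=((b -> b) -> (Bool -> b)), f:=((Bool -> Bool) -> (c -> c))} | 0 pending]
  bind c := (b -> (Bool -> a))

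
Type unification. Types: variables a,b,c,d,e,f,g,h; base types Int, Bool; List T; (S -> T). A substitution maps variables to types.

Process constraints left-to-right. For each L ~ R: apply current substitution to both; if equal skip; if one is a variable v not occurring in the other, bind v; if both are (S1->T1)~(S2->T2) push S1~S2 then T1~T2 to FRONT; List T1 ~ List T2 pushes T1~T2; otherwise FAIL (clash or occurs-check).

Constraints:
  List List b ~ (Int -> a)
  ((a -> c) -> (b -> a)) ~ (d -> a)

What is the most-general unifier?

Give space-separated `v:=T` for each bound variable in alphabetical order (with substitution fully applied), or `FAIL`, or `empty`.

step 1: unify List List b ~ (Int -> a)  [subst: {-} | 1 pending]
  clash: List List b vs (Int -> a)

Answer: FAIL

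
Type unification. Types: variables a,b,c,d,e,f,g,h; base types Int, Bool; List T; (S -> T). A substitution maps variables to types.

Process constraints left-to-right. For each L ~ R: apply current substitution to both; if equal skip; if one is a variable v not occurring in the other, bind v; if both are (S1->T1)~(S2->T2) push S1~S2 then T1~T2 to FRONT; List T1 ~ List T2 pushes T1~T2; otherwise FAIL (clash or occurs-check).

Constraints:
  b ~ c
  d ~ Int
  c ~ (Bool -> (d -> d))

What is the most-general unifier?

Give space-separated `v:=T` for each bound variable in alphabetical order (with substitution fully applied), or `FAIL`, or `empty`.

step 1: unify b ~ c  [subst: {-} | 2 pending]
  bind b := c
step 2: unify d ~ Int  [subst: {b:=c} | 1 pending]
  bind d := Int
step 3: unify c ~ (Bool -> (Int -> Int))  [subst: {b:=c, d:=Int} | 0 pending]
  bind c := (Bool -> (Int -> Int))

Answer: b:=(Bool -> (Int -> Int)) c:=(Bool -> (Int -> Int)) d:=Int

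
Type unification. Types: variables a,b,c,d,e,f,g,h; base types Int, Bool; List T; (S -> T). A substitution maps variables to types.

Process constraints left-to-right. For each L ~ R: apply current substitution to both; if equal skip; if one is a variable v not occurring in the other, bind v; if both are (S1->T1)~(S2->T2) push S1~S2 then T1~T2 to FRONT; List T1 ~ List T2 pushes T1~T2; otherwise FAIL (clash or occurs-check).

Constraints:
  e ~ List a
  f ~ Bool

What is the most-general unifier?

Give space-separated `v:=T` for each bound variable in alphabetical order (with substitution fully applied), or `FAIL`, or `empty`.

step 1: unify e ~ List a  [subst: {-} | 1 pending]
  bind e := List a
step 2: unify f ~ Bool  [subst: {e:=List a} | 0 pending]
  bind f := Bool

Answer: e:=List a f:=Bool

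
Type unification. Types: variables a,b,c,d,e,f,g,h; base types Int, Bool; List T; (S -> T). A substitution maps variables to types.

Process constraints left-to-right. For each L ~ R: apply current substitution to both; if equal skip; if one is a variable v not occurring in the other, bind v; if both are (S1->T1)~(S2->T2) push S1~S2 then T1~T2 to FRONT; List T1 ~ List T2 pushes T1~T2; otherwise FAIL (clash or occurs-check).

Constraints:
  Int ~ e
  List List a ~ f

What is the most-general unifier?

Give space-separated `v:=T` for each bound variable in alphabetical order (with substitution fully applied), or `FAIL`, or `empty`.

Answer: e:=Int f:=List List a

Derivation:
step 1: unify Int ~ e  [subst: {-} | 1 pending]
  bind e := Int
step 2: unify List List a ~ f  [subst: {e:=Int} | 0 pending]
  bind f := List List a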